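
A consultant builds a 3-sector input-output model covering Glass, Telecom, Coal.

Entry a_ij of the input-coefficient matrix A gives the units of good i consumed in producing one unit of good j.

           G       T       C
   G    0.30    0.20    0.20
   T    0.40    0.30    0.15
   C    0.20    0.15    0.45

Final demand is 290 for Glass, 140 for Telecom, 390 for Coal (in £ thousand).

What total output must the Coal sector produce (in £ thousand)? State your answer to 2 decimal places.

I − A =
  [   0.70    -0.20    -0.20]
  [  -0.40     0.70    -0.15]
  [  -0.20    -0.15     0.55]
Cofactors of I−A, C_ij = (−1)^(i+j)·(minor ij) (rows/columns in the sector order above):
  C_11 = (0.70)(0.55) − (-0.15)(-0.15) = 0.3625
  C_12 = −[(-0.40)(0.55) − (-0.15)(-0.20)] = 0.2500
  C_13 = (-0.40)(-0.15) − (0.70)(-0.20) = 0.2000
  C_21 = −[(-0.20)(0.55) − (-0.20)(-0.15)] = 0.1400
  C_22 = (0.70)(0.55) − (-0.20)(-0.20) = 0.3450
  C_23 = −[(0.70)(-0.15) − (-0.20)(-0.20)] = 0.1450
  C_31 = (-0.20)(-0.15) − (-0.20)(0.70) = 0.1700
  C_32 = −[(0.70)(-0.15) − (-0.20)(-0.40)] = 0.1850
  C_33 = (0.70)(0.70) − (-0.20)(-0.40) = 0.4100
det(I−A) = Σ_j (I−A)_1j·C_1j = (0.70)(0.3625) + (-0.20)(0.2500) + (-0.20)(0.2000) = 0.16375
adj(I−A) = Cᵀ =
  [ 0.3625   0.1400   0.1700]
  [ 0.2500   0.3450   0.1850]
  [ 0.2000   0.1450   0.4100]
(I − A)⁻¹ = adj(I−A) / det(I−A) ≈
  [   2.2137     0.8550     1.0382]
  [   1.5267     2.1069     1.1298]
  [   1.2214     0.8855     2.5038]
x = (I − A)⁻¹ d = adj(I−A)·d / det(I−A), with det(I−A) = 0.16375:
  x_G = (0.3625·290 + 0.1400·140 + 0.1700·390) / 0.16375 = 191.025 / 0.16375 ≈ 1166.56
  x_T = (0.2500·290 + 0.3450·140 + 0.1850·390) / 0.16375 = 192.95 / 0.16375 ≈ 1178.32
  x_C = (0.2000·290 + 0.1450·140 + 0.4100·390) / 0.16375 = 238.20 / 0.16375 ≈ 1454.66

x_C = 1454.66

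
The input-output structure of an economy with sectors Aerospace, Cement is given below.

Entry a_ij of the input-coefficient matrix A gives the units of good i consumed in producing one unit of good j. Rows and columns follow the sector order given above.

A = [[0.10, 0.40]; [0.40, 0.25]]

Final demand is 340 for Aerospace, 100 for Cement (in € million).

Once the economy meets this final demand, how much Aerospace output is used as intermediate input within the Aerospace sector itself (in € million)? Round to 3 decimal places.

I − A =
  [   0.90    -0.40]
  [  -0.40     0.75]
det(I−A) = (0.90)(0.75) − (-0.40)(-0.40) = 0.5150
adj(I−A) = [[0.75, 0.40], [0.40, 0.90]]
(I − A)⁻¹ = adj(I−A) / det(I−A) ≈
  [   1.4563     0.7767]
  [   0.7767     1.7476]
First solve x = (I − A)⁻¹ d = adj(I−A)·d / det(I−A); in particular x_1 = (0.75·340 + 0.40·100) / 0.5150 = 295.00 / 0.5150 ≈ 572.81553.
Intermediate flow from 1 to 1: z_11 = a_11 · x_1 = 0.10 × 295.00 / 0.5150 = 29.50 / 0.5150 ≈ 57.282.

z_11 = 57.282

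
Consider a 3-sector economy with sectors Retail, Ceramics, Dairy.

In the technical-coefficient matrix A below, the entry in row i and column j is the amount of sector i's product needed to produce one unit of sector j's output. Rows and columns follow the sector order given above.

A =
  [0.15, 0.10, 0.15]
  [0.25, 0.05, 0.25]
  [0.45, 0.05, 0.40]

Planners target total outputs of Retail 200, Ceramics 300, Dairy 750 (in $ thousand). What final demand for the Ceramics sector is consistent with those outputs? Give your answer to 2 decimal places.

d_2 = 47.50

I − A =
  [   0.85    -0.10    -0.15]
  [  -0.25     0.95    -0.25]
  [  -0.45    -0.05     0.60]
d = (I − A) x:
  d_1 = (+0.85)·200 + (-0.10)·300 + (-0.15)·750 = 27.50
  d_2 = (-0.25)·200 + (+0.95)·300 + (-0.25)·750 = 47.50
  d_3 = (-0.45)·200 + (-0.05)·300 + (+0.60)·750 = 345.00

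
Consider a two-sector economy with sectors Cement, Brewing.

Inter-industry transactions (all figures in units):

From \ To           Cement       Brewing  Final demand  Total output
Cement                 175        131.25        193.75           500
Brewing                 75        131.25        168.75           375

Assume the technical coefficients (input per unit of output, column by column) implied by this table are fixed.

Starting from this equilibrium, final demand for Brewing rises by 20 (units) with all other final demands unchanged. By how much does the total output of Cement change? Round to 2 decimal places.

Technical coefficients a_ij = z_ij / X_j:
  a_11 = 175/500 = 0.35, a_21 = 75/500 = 0.15
  a_12 = 131.25/375 = 0.35, a_22 = 131.25/375 = 0.35
I − A =
  [   0.65    -0.35]
  [  -0.15     0.65]
det(I−A) = (0.65)(0.65) − (-0.35)(-0.15) = 0.3700
adj(I−A) = [[0.65, 0.35], [0.15, 0.65]]
(I − A)⁻¹ = adj(I−A) / det(I−A) ≈
  [   1.7568     0.9459]
  [   0.4054     1.7568]
Δx = (I − A)⁻¹ Δd with Δd having +20 in the Brewing component and 0 elsewhere.
So Δx_1 = L_12 · (+20), where L_12 = adj(I−A)_12 / det(I−A) = 0.35 / 0.3700.
Δx_1 = 0.35 × (+20) / 0.3700 = 7.00 / 0.3700 ≈ 18.92.

Δx_1 = 18.92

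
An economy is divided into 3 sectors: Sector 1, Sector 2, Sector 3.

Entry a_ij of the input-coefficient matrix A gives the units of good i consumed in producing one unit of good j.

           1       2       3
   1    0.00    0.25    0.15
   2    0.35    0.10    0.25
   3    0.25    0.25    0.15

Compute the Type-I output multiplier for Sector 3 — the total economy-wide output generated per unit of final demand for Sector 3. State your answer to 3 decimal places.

m_3 = 2.320

I − A =
  [   1.00    -0.25    -0.15]
  [  -0.35     0.90    -0.25]
  [  -0.25    -0.25     0.85]
Cofactors of I−A, C_ij = (−1)^(i+j)·(minor ij) (rows/columns in the sector order above):
  C_11 = (0.90)(0.85) − (-0.25)(-0.25) = 0.7025
  C_12 = −[(-0.35)(0.85) − (-0.25)(-0.25)] = 0.3600
  C_13 = (-0.35)(-0.25) − (0.90)(-0.25) = 0.3125
  C_21 = −[(-0.25)(0.85) − (-0.15)(-0.25)] = 0.2500
  C_22 = (1.00)(0.85) − (-0.15)(-0.25) = 0.8125
  C_23 = −[(1.00)(-0.25) − (-0.25)(-0.25)] = 0.3125
  C_31 = (-0.25)(-0.25) − (-0.15)(0.90) = 0.1975
  C_32 = −[(1.00)(-0.25) − (-0.15)(-0.35)] = 0.3025
  C_33 = (1.00)(0.90) − (-0.25)(-0.35) = 0.8125
det(I−A) = Σ_j (I−A)_1j·C_1j = (1.00)(0.7025) + (-0.25)(0.3600) + (-0.15)(0.3125) = 0.565625
adj(I−A) = Cᵀ =
  [ 0.7025   0.2500   0.1975]
  [ 0.3600   0.8125   0.3025]
  [ 0.3125   0.3125   0.8125]
(I − A)⁻¹ = adj(I−A) / det(I−A) ≈
  [   1.2420     0.4420     0.3492]
  [   0.6365     1.4365     0.5348]
  [   0.5525     0.5525     1.4365]
The output multiplier for sector j is the column-j sum of the Leontief inverse (I − A)⁻¹ = adj(I−A) / det(I−A).
Column 3 of adj(I−A): (0.1975, 0.3025, 0.8125); det(I−A) = 0.565625.
m_3 = (0.1975 + 0.3025 + 0.8125) / 0.565625 = 1.3125 / 0.565625 ≈ 2.320.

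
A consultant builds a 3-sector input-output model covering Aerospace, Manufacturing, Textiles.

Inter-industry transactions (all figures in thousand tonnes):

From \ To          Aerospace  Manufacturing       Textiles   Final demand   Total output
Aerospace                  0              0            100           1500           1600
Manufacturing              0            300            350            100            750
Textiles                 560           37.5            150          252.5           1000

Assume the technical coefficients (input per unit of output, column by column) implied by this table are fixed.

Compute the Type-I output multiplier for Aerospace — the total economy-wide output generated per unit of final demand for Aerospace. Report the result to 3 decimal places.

m_1 = 1.750

Technical coefficients a_ij = z_ij / X_j:
  a_11 = 0/1600 = 0.00, a_21 = 0/1600 = 0.00, a_31 = 560/1600 = 0.35
  a_12 = 0/750 = 0.00, a_22 = 300/750 = 0.40, a_32 = 37.5/750 = 0.05
  a_13 = 100/1000 = 0.10, a_23 = 350/1000 = 0.35, a_33 = 150/1000 = 0.15
I − A =
  [   1.00     0.00    -0.10]
  [   0.00     0.60    -0.35]
  [  -0.35    -0.05     0.85]
Cofactors of I−A, C_ij = (−1)^(i+j)·(minor ij) (rows/columns in the sector order above):
  C_11 = (0.60)(0.85) − (-0.35)(-0.05) = 0.4925
  C_12 = −[(0.00)(0.85) − (-0.35)(-0.35)] = 0.1225
  C_13 = (0.00)(-0.05) − (0.60)(-0.35) = 0.2100
  C_21 = −[(0.00)(0.85) − (-0.10)(-0.05)] = 0.0050
  C_22 = (1.00)(0.85) − (-0.10)(-0.35) = 0.8150
  C_23 = −[(1.00)(-0.05) − (0.00)(-0.35)] = 0.0500
  C_31 = (0.00)(-0.35) − (-0.10)(0.60) = 0.0600
  C_32 = −[(1.00)(-0.35) − (-0.10)(0.00)] = 0.3500
  C_33 = (1.00)(0.60) − (0.00)(0.00) = 0.6000
det(I−A) = Σ_j (I−A)_1j·C_1j = (1.00)(0.4925) + (0.00)(0.1225) + (-0.10)(0.2100) = 0.4715
adj(I−A) = Cᵀ =
  [ 0.4925   0.0050   0.0600]
  [ 0.1225   0.8150   0.3500]
  [ 0.2100   0.0500   0.6000]
(I − A)⁻¹ = adj(I−A) / det(I−A) ≈
  [   1.0445     0.0106     0.1273]
  [   0.2598     1.7285     0.7423]
  [   0.4454     0.1060     1.2725]
The output multiplier for sector j is the column-j sum of the Leontief inverse (I − A)⁻¹ = adj(I−A) / det(I−A).
Column 1 of adj(I−A): (0.4925, 0.1225, 0.2100); det(I−A) = 0.4715.
m_1 = (0.4925 + 0.1225 + 0.2100) / 0.4715 = 0.825 / 0.4715 ≈ 1.750.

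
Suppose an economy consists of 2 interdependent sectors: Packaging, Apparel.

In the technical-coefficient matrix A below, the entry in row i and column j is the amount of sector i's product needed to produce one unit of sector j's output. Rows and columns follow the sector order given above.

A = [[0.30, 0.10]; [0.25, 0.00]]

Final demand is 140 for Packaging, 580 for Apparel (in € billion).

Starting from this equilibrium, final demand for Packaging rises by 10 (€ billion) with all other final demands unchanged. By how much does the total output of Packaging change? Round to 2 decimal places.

I − A =
  [   0.70    -0.10]
  [  -0.25     1.00]
det(I−A) = (0.70)(1.00) − (-0.10)(-0.25) = 0.6750
adj(I−A) = [[1.00, 0.10], [0.25, 0.70]]
(I − A)⁻¹ = adj(I−A) / det(I−A) ≈
  [   1.4815     0.1481]
  [   0.3704     1.0370]
Δx = (I − A)⁻¹ Δd with Δd having +10 in the Packaging component and 0 elsewhere.
So Δx_1 = L_11 · (+10), where L_11 = adj(I−A)_11 / det(I−A) = 1.00 / 0.6750.
Δx_1 = 1.00 × (+10) / 0.6750 = 10.00 / 0.6750 ≈ 14.81.

Δx_1 = 14.81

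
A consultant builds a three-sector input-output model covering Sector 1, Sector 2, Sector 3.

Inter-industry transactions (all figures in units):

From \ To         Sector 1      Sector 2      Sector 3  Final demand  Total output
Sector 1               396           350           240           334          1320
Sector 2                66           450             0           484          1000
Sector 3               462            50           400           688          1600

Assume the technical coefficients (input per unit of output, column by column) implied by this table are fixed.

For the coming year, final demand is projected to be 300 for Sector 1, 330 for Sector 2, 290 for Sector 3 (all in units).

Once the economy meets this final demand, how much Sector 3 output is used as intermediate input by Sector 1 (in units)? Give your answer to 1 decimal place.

Technical coefficients a_ij = z_ij / X_j:
  a_11 = 396/1320 = 0.30, a_21 = 66/1320 = 0.05, a_31 = 462/1320 = 0.35
  a_12 = 350/1000 = 0.35, a_22 = 450/1000 = 0.45, a_32 = 50/1000 = 0.05
  a_13 = 240/1600 = 0.15, a_23 = 0/1600 = 0.00, a_33 = 400/1600 = 0.25
I − A =
  [   0.70    -0.35    -0.15]
  [  -0.05     0.55     0.00]
  [  -0.35    -0.05     0.75]
Cofactors of I−A, C_ij = (−1)^(i+j)·(minor ij) (rows/columns in the sector order above):
  C_11 = (0.55)(0.75) − (0.00)(-0.05) = 0.4125
  C_12 = −[(-0.05)(0.75) − (0.00)(-0.35)] = 0.0375
  C_13 = (-0.05)(-0.05) − (0.55)(-0.35) = 0.1950
  C_21 = −[(-0.35)(0.75) − (-0.15)(-0.05)] = 0.2700
  C_22 = (0.70)(0.75) − (-0.15)(-0.35) = 0.4725
  C_23 = −[(0.70)(-0.05) − (-0.35)(-0.35)] = 0.1575
  C_31 = (-0.35)(0.00) − (-0.15)(0.55) = 0.0825
  C_32 = −[(0.70)(0.00) − (-0.15)(-0.05)] = 0.0075
  C_33 = (0.70)(0.55) − (-0.35)(-0.05) = 0.3675
det(I−A) = Σ_j (I−A)_1j·C_1j = (0.70)(0.4125) + (-0.35)(0.0375) + (-0.15)(0.1950) = 0.246375
adj(I−A) = Cᵀ =
  [ 0.4125   0.2700   0.0825]
  [ 0.0375   0.4725   0.0075]
  [ 0.1950   0.1575   0.3675]
(I − A)⁻¹ = adj(I−A) / det(I−A) ≈
  [   1.6743     1.0959     0.3349]
  [   0.1522     1.9178     0.0304]
  [   0.7915     0.6393     1.4916]
First solve x = (I − A)⁻¹ d = adj(I−A)·d / det(I−A); in particular x_1 = (0.4125·300 + 0.2700·330 + 0.0825·290) / 0.246375 = 236.775 / 0.246375 ≈ 961.035.
Intermediate flow from 3 to 1: z_31 = a_31 · x_1 = 0.35 × 236.775 / 0.246375 = 82.87125 / 0.246375 ≈ 336.4.

z_31 = 336.4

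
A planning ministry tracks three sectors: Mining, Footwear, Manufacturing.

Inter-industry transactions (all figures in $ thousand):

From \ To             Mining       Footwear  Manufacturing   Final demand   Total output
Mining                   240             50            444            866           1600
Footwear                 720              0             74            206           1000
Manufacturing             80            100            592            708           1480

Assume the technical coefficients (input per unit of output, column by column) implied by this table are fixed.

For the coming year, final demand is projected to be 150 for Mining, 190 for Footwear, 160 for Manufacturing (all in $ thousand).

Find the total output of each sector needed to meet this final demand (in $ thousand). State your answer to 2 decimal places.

x_1 = 321.49, x_2 = 352.28, x_3 = 352.17

Technical coefficients a_ij = z_ij / X_j:
  a_11 = 240/1600 = 0.15, a_21 = 720/1600 = 0.45, a_31 = 80/1600 = 0.05
  a_12 = 50/1000 = 0.05, a_22 = 0/1000 = 0.00, a_32 = 100/1000 = 0.10
  a_13 = 444/1480 = 0.30, a_23 = 74/1480 = 0.05, a_33 = 592/1480 = 0.40
I − A =
  [   0.85    -0.05    -0.30]
  [  -0.45     1.00    -0.05]
  [  -0.05    -0.10     0.60]
Cofactors of I−A, C_ij = (−1)^(i+j)·(minor ij) (rows/columns in the sector order above):
  C_11 = (1.00)(0.60) − (-0.05)(-0.10) = 0.5950
  C_12 = −[(-0.45)(0.60) − (-0.05)(-0.05)] = 0.2725
  C_13 = (-0.45)(-0.10) − (1.00)(-0.05) = 0.0950
  C_21 = −[(-0.05)(0.60) − (-0.30)(-0.10)] = 0.0600
  C_22 = (0.85)(0.60) − (-0.30)(-0.05) = 0.4950
  C_23 = −[(0.85)(-0.10) − (-0.05)(-0.05)] = 0.0875
  C_31 = (-0.05)(-0.05) − (-0.30)(1.00) = 0.3025
  C_32 = −[(0.85)(-0.05) − (-0.30)(-0.45)] = 0.1775
  C_33 = (0.85)(1.00) − (-0.05)(-0.45) = 0.8275
det(I−A) = Σ_j (I−A)_1j·C_1j = (0.85)(0.5950) + (-0.05)(0.2725) + (-0.30)(0.0950) = 0.463625
adj(I−A) = Cᵀ =
  [ 0.5950   0.0600   0.3025]
  [ 0.2725   0.4950   0.1775]
  [ 0.0950   0.0875   0.8275]
(I − A)⁻¹ = adj(I−A) / det(I−A) ≈
  [   1.2834     0.1294     0.6525]
  [   0.5878     1.0677     0.3829]
  [   0.2049     0.1887     1.7848]
x = (I − A)⁻¹ d = adj(I−A)·d / det(I−A), with det(I−A) = 0.463625:
  x_1 = (0.5950·150 + 0.0600·190 + 0.3025·160) / 0.463625 = 149.05 / 0.463625 ≈ 321.49
  x_2 = (0.2725·150 + 0.4950·190 + 0.1775·160) / 0.463625 = 163.325 / 0.463625 ≈ 352.28
  x_3 = (0.0950·150 + 0.0875·190 + 0.8275·160) / 0.463625 = 163.275 / 0.463625 ≈ 352.17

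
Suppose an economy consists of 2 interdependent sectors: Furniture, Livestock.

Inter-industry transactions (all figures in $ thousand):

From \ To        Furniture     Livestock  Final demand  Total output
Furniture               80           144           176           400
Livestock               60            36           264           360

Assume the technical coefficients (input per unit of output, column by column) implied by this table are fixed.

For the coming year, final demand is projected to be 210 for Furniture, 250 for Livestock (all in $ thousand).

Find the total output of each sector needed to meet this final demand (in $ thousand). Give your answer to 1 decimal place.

x_F = 437.9, x_L = 350.8

Technical coefficients a_ij = z_ij / X_j:
  a_FF = 80/400 = 0.20, a_LF = 60/400 = 0.15
  a_FL = 144/360 = 0.40, a_LL = 36/360 = 0.10
I − A =
  [   0.80    -0.40]
  [  -0.15     0.90]
det(I−A) = (0.80)(0.90) − (-0.40)(-0.15) = 0.6600
adj(I−A) = [[0.90, 0.40], [0.15, 0.80]]
(I − A)⁻¹ = adj(I−A) / det(I−A) ≈
  [   1.3636     0.6061]
  [   0.2273     1.2121]
x = (I − A)⁻¹ d = adj(I−A)·d / det(I−A), with det(I−A) = 0.6600:
  x_F = (0.90·210 + 0.40·250) / 0.6600 = 289.00 / 0.6600 ≈ 437.9
  x_L = (0.15·210 + 0.80·250) / 0.6600 = 231.50 / 0.6600 ≈ 350.8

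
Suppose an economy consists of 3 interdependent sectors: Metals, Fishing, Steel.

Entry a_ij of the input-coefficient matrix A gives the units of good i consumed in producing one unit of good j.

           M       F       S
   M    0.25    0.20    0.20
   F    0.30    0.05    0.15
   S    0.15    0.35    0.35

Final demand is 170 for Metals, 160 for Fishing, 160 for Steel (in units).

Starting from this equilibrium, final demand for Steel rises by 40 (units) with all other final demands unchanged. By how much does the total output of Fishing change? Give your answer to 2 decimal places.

I − A =
  [   0.75    -0.20    -0.20]
  [  -0.30     0.95    -0.15]
  [  -0.15    -0.35     0.65]
Cofactors of I−A, C_ij = (−1)^(i+j)·(minor ij) (rows/columns in the sector order above):
  C_11 = (0.95)(0.65) − (-0.15)(-0.35) = 0.5650
  C_12 = −[(-0.30)(0.65) − (-0.15)(-0.15)] = 0.2175
  C_13 = (-0.30)(-0.35) − (0.95)(-0.15) = 0.2475
  C_21 = −[(-0.20)(0.65) − (-0.20)(-0.35)] = 0.2000
  C_22 = (0.75)(0.65) − (-0.20)(-0.15) = 0.4575
  C_23 = −[(0.75)(-0.35) − (-0.20)(-0.15)] = 0.2925
  C_31 = (-0.20)(-0.15) − (-0.20)(0.95) = 0.2200
  C_32 = −[(0.75)(-0.15) − (-0.20)(-0.30)] = 0.1725
  C_33 = (0.75)(0.95) − (-0.20)(-0.30) = 0.6525
det(I−A) = Σ_j (I−A)_1j·C_1j = (0.75)(0.5650) + (-0.20)(0.2175) + (-0.20)(0.2475) = 0.33075
adj(I−A) = Cᵀ =
  [ 0.5650   0.2000   0.2200]
  [ 0.2175   0.4575   0.1725]
  [ 0.2475   0.2925   0.6525]
(I − A)⁻¹ = adj(I−A) / det(I−A) ≈
  [   1.7082     0.6047     0.6652]
  [   0.6576     1.3832     0.5215]
  [   0.7483     0.8844     1.9728]
Δx = (I − A)⁻¹ Δd with Δd having +40 in the Steel component and 0 elsewhere.
So Δx_F = L_FS · (+40), where L_FS = adj(I−A)_FS / det(I−A) = 0.1725 / 0.33075.
Δx_F = 0.1725 × (+40) / 0.33075 = 6.90 / 0.33075 ≈ 20.86.

Δx_F = 20.86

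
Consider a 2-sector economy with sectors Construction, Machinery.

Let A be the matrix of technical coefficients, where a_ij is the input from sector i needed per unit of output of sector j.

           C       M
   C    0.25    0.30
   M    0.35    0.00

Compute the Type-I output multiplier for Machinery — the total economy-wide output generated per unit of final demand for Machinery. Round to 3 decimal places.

m_M = 1.628

I − A =
  [   0.75    -0.30]
  [  -0.35     1.00]
det(I−A) = (0.75)(1.00) − (-0.30)(-0.35) = 0.6450
adj(I−A) = [[1.00, 0.30], [0.35, 0.75]]
(I − A)⁻¹ = adj(I−A) / det(I−A) ≈
  [   1.5504     0.4651]
  [   0.5426     1.1628]
The output multiplier for sector j is the column-j sum of the Leontief inverse (I − A)⁻¹ = adj(I−A) / det(I−A).
Column M of adj(I−A): (0.30, 0.75); det(I−A) = 0.6450.
m_M = (0.30 + 0.75) / 0.6450 = 1.05 / 0.6450 ≈ 1.628.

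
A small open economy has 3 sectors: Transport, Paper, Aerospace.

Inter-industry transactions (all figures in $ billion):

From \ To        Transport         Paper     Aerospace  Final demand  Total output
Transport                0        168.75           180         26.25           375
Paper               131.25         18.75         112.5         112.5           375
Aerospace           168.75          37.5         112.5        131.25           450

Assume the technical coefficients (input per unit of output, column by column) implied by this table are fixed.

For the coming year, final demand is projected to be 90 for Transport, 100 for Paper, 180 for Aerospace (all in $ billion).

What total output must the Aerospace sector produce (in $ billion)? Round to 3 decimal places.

Technical coefficients a_ij = z_ij / X_j:
  a_TT = 0/375 = 0.00, a_PT = 131.25/375 = 0.35, a_AT = 168.75/375 = 0.45
  a_TP = 168.75/375 = 0.45, a_PP = 18.75/375 = 0.05, a_AP = 37.5/375 = 0.10
  a_TA = 180/450 = 0.40, a_PA = 112.5/450 = 0.25, a_AA = 112.5/450 = 0.25
I − A =
  [   1.00    -0.45    -0.40]
  [  -0.35     0.95    -0.25]
  [  -0.45    -0.10     0.75]
Cofactors of I−A, C_ij = (−1)^(i+j)·(minor ij) (rows/columns in the sector order above):
  C_11 = (0.95)(0.75) − (-0.25)(-0.10) = 0.6875
  C_12 = −[(-0.35)(0.75) − (-0.25)(-0.45)] = 0.3750
  C_13 = (-0.35)(-0.10) − (0.95)(-0.45) = 0.4625
  C_21 = −[(-0.45)(0.75) − (-0.40)(-0.10)] = 0.3775
  C_22 = (1.00)(0.75) − (-0.40)(-0.45) = 0.5700
  C_23 = −[(1.00)(-0.10) − (-0.45)(-0.45)] = 0.3025
  C_31 = (-0.45)(-0.25) − (-0.40)(0.95) = 0.4925
  C_32 = −[(1.00)(-0.25) − (-0.40)(-0.35)] = 0.3900
  C_33 = (1.00)(0.95) − (-0.45)(-0.35) = 0.7925
det(I−A) = Σ_j (I−A)_1j·C_1j = (1.00)(0.6875) + (-0.45)(0.3750) + (-0.40)(0.4625) = 0.33375
adj(I−A) = Cᵀ =
  [ 0.6875   0.3775   0.4925]
  [ 0.3750   0.5700   0.3900]
  [ 0.4625   0.3025   0.7925]
(I − A)⁻¹ = adj(I−A) / det(I−A) ≈
  [   2.0599     1.1311     1.4757]
  [   1.1236     1.7079     1.1685]
  [   1.3858     0.9064     2.3745]
x = (I − A)⁻¹ d = adj(I−A)·d / det(I−A), with det(I−A) = 0.33375:
  x_T = (0.6875·90 + 0.3775·100 + 0.4925·180) / 0.33375 = 188.275 / 0.33375 ≈ 564.120
  x_P = (0.3750·90 + 0.5700·100 + 0.3900·180) / 0.33375 = 160.95 / 0.33375 ≈ 482.247
  x_A = (0.4625·90 + 0.3025·100 + 0.7925·180) / 0.33375 = 214.525 / 0.33375 ≈ 642.772

x_A = 642.772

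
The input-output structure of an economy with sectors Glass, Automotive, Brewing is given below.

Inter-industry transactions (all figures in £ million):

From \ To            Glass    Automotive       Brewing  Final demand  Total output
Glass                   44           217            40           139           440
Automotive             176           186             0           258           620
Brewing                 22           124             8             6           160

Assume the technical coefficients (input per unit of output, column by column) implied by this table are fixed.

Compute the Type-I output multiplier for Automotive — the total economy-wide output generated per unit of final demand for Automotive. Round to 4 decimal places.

m_A = 3.2570

Technical coefficients a_ij = z_ij / X_j:
  a_GG = 44/440 = 0.10, a_AG = 176/440 = 0.40, a_BG = 22/440 = 0.05
  a_GA = 217/620 = 0.35, a_AA = 186/620 = 0.30, a_BA = 124/620 = 0.20
  a_GB = 40/160 = 0.25, a_AB = 0/160 = 0.00, a_BB = 8/160 = 0.05
I − A =
  [   0.90    -0.35    -0.25]
  [  -0.40     0.70     0.00]
  [  -0.05    -0.20     0.95]
Cofactors of I−A, C_ij = (−1)^(i+j)·(minor ij) (rows/columns in the sector order above):
  C_11 = (0.70)(0.95) − (0.00)(-0.20) = 0.6650
  C_12 = −[(-0.40)(0.95) − (0.00)(-0.05)] = 0.3800
  C_13 = (-0.40)(-0.20) − (0.70)(-0.05) = 0.1150
  C_21 = −[(-0.35)(0.95) − (-0.25)(-0.20)] = 0.3825
  C_22 = (0.90)(0.95) − (-0.25)(-0.05) = 0.8425
  C_23 = −[(0.90)(-0.20) − (-0.35)(-0.05)] = 0.1975
  C_31 = (-0.35)(0.00) − (-0.25)(0.70) = 0.1750
  C_32 = −[(0.90)(0.00) − (-0.25)(-0.40)] = 0.1000
  C_33 = (0.90)(0.70) − (-0.35)(-0.40) = 0.4900
det(I−A) = Σ_j (I−A)_1j·C_1j = (0.90)(0.6650) + (-0.35)(0.3800) + (-0.25)(0.1150) = 0.43675
adj(I−A) = Cᵀ =
  [ 0.6650   0.3825   0.1750]
  [ 0.3800   0.8425   0.1000]
  [ 0.1150   0.1975   0.4900]
(I − A)⁻¹ = adj(I−A) / det(I−A) ≈
  [   1.52261     0.87579     0.40069]
  [   0.87006     1.92902     0.22896]
  [   0.26331     0.45220     1.12192]
The output multiplier for sector j is the column-j sum of the Leontief inverse (I − A)⁻¹ = adj(I−A) / det(I−A).
Column A of adj(I−A): (0.3825, 0.8425, 0.1975); det(I−A) = 0.43675.
m_A = (0.3825 + 0.8425 + 0.1975) / 0.43675 = 1.4225 / 0.43675 ≈ 3.2570.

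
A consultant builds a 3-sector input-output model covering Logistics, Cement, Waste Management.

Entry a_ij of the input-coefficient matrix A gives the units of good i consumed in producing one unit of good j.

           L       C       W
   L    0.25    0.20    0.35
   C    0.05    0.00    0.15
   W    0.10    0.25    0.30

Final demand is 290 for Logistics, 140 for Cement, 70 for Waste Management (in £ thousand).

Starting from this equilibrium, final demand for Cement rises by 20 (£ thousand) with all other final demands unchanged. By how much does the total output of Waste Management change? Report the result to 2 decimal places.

I − A =
  [   0.75    -0.20    -0.35]
  [  -0.05     1.00    -0.15]
  [  -0.10    -0.25     0.70]
Cofactors of I−A, C_ij = (−1)^(i+j)·(minor ij) (rows/columns in the sector order above):
  C_11 = (1.00)(0.70) − (-0.15)(-0.25) = 0.6625
  C_12 = −[(-0.05)(0.70) − (-0.15)(-0.10)] = 0.0500
  C_13 = (-0.05)(-0.25) − (1.00)(-0.10) = 0.1125
  C_21 = −[(-0.20)(0.70) − (-0.35)(-0.25)] = 0.2275
  C_22 = (0.75)(0.70) − (-0.35)(-0.10) = 0.4900
  C_23 = −[(0.75)(-0.25) − (-0.20)(-0.10)] = 0.2075
  C_31 = (-0.20)(-0.15) − (-0.35)(1.00) = 0.3800
  C_32 = −[(0.75)(-0.15) − (-0.35)(-0.05)] = 0.1300
  C_33 = (0.75)(1.00) − (-0.20)(-0.05) = 0.7400
det(I−A) = Σ_j (I−A)_1j·C_1j = (0.75)(0.6625) + (-0.20)(0.0500) + (-0.35)(0.1125) = 0.4475
adj(I−A) = Cᵀ =
  [ 0.6625   0.2275   0.3800]
  [ 0.0500   0.4900   0.1300]
  [ 0.1125   0.2075   0.7400]
(I − A)⁻¹ = adj(I−A) / det(I−A) ≈
  [   1.4804     0.5084     0.8492]
  [   0.1117     1.0950     0.2905]
  [   0.2514     0.4637     1.6536]
Δx = (I − A)⁻¹ Δd with Δd having +20 in the Cement component and 0 elsewhere.
So Δx_W = L_WC · (+20), where L_WC = adj(I−A)_WC / det(I−A) = 0.2075 / 0.4475.
Δx_W = 0.2075 × (+20) / 0.4475 = 4.15 / 0.4475 ≈ 9.27.

Δx_W = 9.27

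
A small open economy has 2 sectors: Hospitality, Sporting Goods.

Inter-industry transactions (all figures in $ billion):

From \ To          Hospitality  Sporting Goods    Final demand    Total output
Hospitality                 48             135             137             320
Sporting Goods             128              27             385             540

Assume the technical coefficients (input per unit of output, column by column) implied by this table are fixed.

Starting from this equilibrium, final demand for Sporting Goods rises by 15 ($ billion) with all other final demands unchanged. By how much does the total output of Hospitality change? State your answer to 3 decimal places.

Technical coefficients a_ij = z_ij / X_j:
  a_HH = 48/320 = 0.15, a_SH = 128/320 = 0.40
  a_HS = 135/540 = 0.25, a_SS = 27/540 = 0.05
I − A =
  [   0.85    -0.25]
  [  -0.40     0.95]
det(I−A) = (0.85)(0.95) − (-0.25)(-0.40) = 0.7075
adj(I−A) = [[0.95, 0.25], [0.40, 0.85]]
(I − A)⁻¹ = adj(I−A) / det(I−A) ≈
  [   1.3428     0.3534]
  [   0.5654     1.2014]
Δx = (I − A)⁻¹ Δd with Δd having +15 in the Sporting Goods component and 0 elsewhere.
So Δx_H = L_HS · (+15), where L_HS = adj(I−A)_HS / det(I−A) = 0.25 / 0.7075.
Δx_H = 0.25 × (+15) / 0.7075 = 3.75 / 0.7075 ≈ 5.300.

Δx_H = 5.300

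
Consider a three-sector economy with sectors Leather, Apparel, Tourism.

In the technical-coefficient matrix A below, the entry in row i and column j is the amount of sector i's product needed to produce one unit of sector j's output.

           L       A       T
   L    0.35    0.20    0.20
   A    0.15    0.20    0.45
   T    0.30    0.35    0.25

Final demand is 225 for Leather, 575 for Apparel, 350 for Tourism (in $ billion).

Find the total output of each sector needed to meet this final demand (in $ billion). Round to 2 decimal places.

x_L = 1745.65, x_A = 2306.89, x_T = 2241.48

I − A =
  [   0.65    -0.20    -0.20]
  [  -0.15     0.80    -0.45]
  [  -0.30    -0.35     0.75]
Cofactors of I−A, C_ij = (−1)^(i+j)·(minor ij) (rows/columns in the sector order above):
  C_11 = (0.80)(0.75) − (-0.45)(-0.35) = 0.4425
  C_12 = −[(-0.15)(0.75) − (-0.45)(-0.30)] = 0.2475
  C_13 = (-0.15)(-0.35) − (0.80)(-0.30) = 0.2925
  C_21 = −[(-0.20)(0.75) − (-0.20)(-0.35)] = 0.2200
  C_22 = (0.65)(0.75) − (-0.20)(-0.30) = 0.4275
  C_23 = −[(0.65)(-0.35) − (-0.20)(-0.30)] = 0.2875
  C_31 = (-0.20)(-0.45) − (-0.20)(0.80) = 0.2500
  C_32 = −[(0.65)(-0.45) − (-0.20)(-0.15)] = 0.3225
  C_33 = (0.65)(0.80) − (-0.20)(-0.15) = 0.4900
det(I−A) = Σ_j (I−A)_1j·C_1j = (0.65)(0.4425) + (-0.20)(0.2475) + (-0.20)(0.2925) = 0.179625
adj(I−A) = Cᵀ =
  [ 0.4425   0.2200   0.2500]
  [ 0.2475   0.4275   0.3225]
  [ 0.2925   0.2875   0.4900]
(I − A)⁻¹ = adj(I−A) / det(I−A) ≈
  [   2.4635     1.2248     1.3918]
  [   1.3779     2.3800     1.7954]
  [   1.6284     1.6006     2.7279]
x = (I − A)⁻¹ d = adj(I−A)·d / det(I−A), with det(I−A) = 0.179625:
  x_L = (0.4425·225 + 0.2200·575 + 0.2500·350) / 0.179625 = 313.5625 / 0.179625 ≈ 1745.65
  x_A = (0.2475·225 + 0.4275·575 + 0.3225·350) / 0.179625 = 414.375 / 0.179625 ≈ 2306.89
  x_T = (0.2925·225 + 0.2875·575 + 0.4900·350) / 0.179625 = 402.625 / 0.179625 ≈ 2241.48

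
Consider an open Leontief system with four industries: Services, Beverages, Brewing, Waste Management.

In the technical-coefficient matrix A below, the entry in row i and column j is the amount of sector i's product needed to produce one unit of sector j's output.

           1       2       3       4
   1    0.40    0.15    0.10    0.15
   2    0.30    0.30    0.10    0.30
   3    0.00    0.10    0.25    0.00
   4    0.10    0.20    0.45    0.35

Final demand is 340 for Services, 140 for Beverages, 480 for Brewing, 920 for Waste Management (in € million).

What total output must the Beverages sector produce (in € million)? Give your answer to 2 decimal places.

x_2 = 2706.93

I − A =
  [   0.60    -0.15    -0.10    -0.15]
  [  -0.30     0.70    -0.10    -0.30]
  [   0.00    -0.10     0.75     0.00]
  [  -0.10    -0.20    -0.45     0.65]
Compute the cofactors C_ij = (−1)^(i+j)·(3×3 minor ij) of I−A; the adjugate is their transpose:
adj(I−A) = Cᵀ =
  [ 0.276250   0.108875   0.119750   0.114000]
  [ 0.168750   0.281250   0.161250   0.168750]
  [ 0.022500   0.037500   0.183750   0.022500]
  [ 0.110000   0.129250   0.195250   0.272250]
det(I−A) = Σ_j (I−A)_1j·C_1j = (0.60)(0.276250) + (-0.15)(0.168750) + (-0.10)(0.022500) + (-0.15)(0.110000) = 0.1216875
(I − A)⁻¹ = adj(I−A) / det(I−A) ≈
  [   2.2702     0.8947     0.9841     0.9368]
  [   1.3867     2.3112     1.3251     1.3867]
  [   0.1849     0.3082     1.5100     0.1849]
  [   0.9040     1.0621     1.6045     2.2373]
x = (I − A)⁻¹ d = adj(I−A)·d / det(I−A), with det(I−A) = 0.1216875:
  x_1 = (0.276250·340 + 0.108875·140 + 0.119750·480 + 0.114000·920) / 0.1216875 = 271.5275 / 0.1216875 ≈ 2231.35
  x_2 = (0.168750·340 + 0.281250·140 + 0.161250·480 + 0.168750·920) / 0.1216875 = 329.40 / 0.1216875 ≈ 2706.93
  x_3 = (0.022500·340 + 0.037500·140 + 0.183750·480 + 0.022500·920) / 0.1216875 = 121.80 / 0.1216875 ≈ 1000.92
  x_4 = (0.110000·340 + 0.129250·140 + 0.195250·480 + 0.272250·920) / 0.1216875 = 399.685 / 0.1216875 ≈ 3284.52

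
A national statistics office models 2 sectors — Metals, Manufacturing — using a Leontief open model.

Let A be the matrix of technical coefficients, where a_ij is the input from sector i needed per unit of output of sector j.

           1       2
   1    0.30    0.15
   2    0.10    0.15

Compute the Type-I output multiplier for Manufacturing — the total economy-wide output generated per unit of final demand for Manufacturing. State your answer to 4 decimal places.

m_2 = 1.4655

I − A =
  [   0.70    -0.15]
  [  -0.10     0.85]
det(I−A) = (0.70)(0.85) − (-0.15)(-0.10) = 0.5800
adj(I−A) = [[0.85, 0.15], [0.10, 0.70]]
(I − A)⁻¹ = adj(I−A) / det(I−A) ≈
  [   1.46552     0.25862]
  [   0.17241     1.20690]
The output multiplier for sector j is the column-j sum of the Leontief inverse (I − A)⁻¹ = adj(I−A) / det(I−A).
Column 2 of adj(I−A): (0.15, 0.70); det(I−A) = 0.5800.
m_2 = (0.15 + 0.70) / 0.5800 = 0.85 / 0.5800 ≈ 1.4655.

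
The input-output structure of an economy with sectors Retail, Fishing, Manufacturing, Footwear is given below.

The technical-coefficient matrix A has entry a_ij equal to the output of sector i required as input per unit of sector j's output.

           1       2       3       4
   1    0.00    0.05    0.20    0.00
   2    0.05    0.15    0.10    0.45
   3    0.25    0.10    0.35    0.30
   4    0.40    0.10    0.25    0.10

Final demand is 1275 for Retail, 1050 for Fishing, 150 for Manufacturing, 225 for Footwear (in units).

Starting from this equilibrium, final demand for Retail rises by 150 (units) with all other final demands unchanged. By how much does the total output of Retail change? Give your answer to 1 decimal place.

I − A =
  [   1.00    -0.05    -0.20     0.00]
  [  -0.05     0.85    -0.10    -0.45]
  [  -0.25    -0.10     0.65    -0.30]
  [  -0.40    -0.10    -0.25     0.90]
Compute the cofactors C_ij = (−1)^(i+j)·(3×3 minor ij) of I−A; the adjugate is their transpose:
adj(I−A) = Cᵀ =
  [ 0.381000   0.049500   0.154125   0.076125]
  [ 0.205125   0.441000   0.247500   0.303000]
  [ 0.306000   0.137250   0.708750   0.304875]
  [ 0.277125   0.109125   0.292875   0.496125]
det(I−A) = Σ_j (I−A)_1j·C_1j = (1.00)(0.381000) + (-0.05)(0.205125) + (-0.20)(0.306000) + (0.00)(0.277125) = 0.30954375
(I − A)⁻¹ = adj(I−A) / det(I−A) ≈
  [   1.2308     0.1599     0.4979     0.2459]
  [   0.6627     1.4247     0.7996     0.9789]
  [   0.9886     0.4434     2.2897     0.9849]
  [   0.8953     0.3525     0.9462     1.6028]
Δx = (I − A)⁻¹ Δd with Δd having +150 in the Retail component and 0 elsewhere.
So Δx_1 = L_11 · (+150), where L_11 = adj(I−A)_11 / det(I−A) = 0.381000 / 0.30954375.
Δx_1 = 0.381000 × (+150) / 0.30954375 = 57.15 / 0.30954375 ≈ 184.6.

Δx_1 = 184.6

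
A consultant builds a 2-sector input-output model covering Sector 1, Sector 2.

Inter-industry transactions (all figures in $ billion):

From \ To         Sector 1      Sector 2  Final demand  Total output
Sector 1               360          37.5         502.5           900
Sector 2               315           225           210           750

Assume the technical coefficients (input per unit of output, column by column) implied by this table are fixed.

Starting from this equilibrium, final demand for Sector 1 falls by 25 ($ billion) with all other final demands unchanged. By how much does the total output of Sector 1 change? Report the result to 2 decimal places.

Δx_1 = -43.48

Technical coefficients a_ij = z_ij / X_j:
  a_11 = 360/900 = 0.40, a_21 = 315/900 = 0.35
  a_12 = 37.5/750 = 0.05, a_22 = 225/750 = 0.30
I − A =
  [   0.60    -0.05]
  [  -0.35     0.70]
det(I−A) = (0.60)(0.70) − (-0.05)(-0.35) = 0.4025
adj(I−A) = [[0.70, 0.05], [0.35, 0.60]]
(I − A)⁻¹ = adj(I−A) / det(I−A) ≈
  [   1.7391     0.1242]
  [   0.8696     1.4907]
Δx = (I − A)⁻¹ Δd with Δd having -25 in the Sector 1 component and 0 elsewhere.
So Δx_1 = L_11 · (-25), where L_11 = adj(I−A)_11 / det(I−A) = 0.70 / 0.4025.
Δx_1 = 0.70 × (-25) / 0.4025 = -17.50 / 0.4025 ≈ -43.48.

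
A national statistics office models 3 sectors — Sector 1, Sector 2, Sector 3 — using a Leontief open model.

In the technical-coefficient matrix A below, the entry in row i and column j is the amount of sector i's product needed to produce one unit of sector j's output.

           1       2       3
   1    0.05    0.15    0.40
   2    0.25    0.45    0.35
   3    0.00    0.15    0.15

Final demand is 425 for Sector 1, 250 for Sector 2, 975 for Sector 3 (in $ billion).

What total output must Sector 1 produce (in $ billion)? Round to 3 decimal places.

x_1 = 1407.521

I − A =
  [   0.95    -0.15    -0.40]
  [  -0.25     0.55    -0.35]
  [   0.00    -0.15     0.85]
Cofactors of I−A, C_ij = (−1)^(i+j)·(minor ij) (rows/columns in the sector order above):
  C_11 = (0.55)(0.85) − (-0.35)(-0.15) = 0.4150
  C_12 = −[(-0.25)(0.85) − (-0.35)(0.00)] = 0.2125
  C_13 = (-0.25)(-0.15) − (0.55)(0.00) = 0.0375
  C_21 = −[(-0.15)(0.85) − (-0.40)(-0.15)] = 0.1875
  C_22 = (0.95)(0.85) − (-0.40)(0.00) = 0.8075
  C_23 = −[(0.95)(-0.15) − (-0.15)(0.00)] = 0.1425
  C_31 = (-0.15)(-0.35) − (-0.40)(0.55) = 0.2725
  C_32 = −[(0.95)(-0.35) − (-0.40)(-0.25)] = 0.4325
  C_33 = (0.95)(0.55) − (-0.15)(-0.25) = 0.4850
det(I−A) = Σ_j (I−A)_1j·C_1j = (0.95)(0.4150) + (-0.15)(0.2125) + (-0.40)(0.0375) = 0.347375
adj(I−A) = Cᵀ =
  [ 0.4150   0.1875   0.2725]
  [ 0.2125   0.8075   0.4325]
  [ 0.0375   0.1425   0.4850]
(I − A)⁻¹ = adj(I−A) / det(I−A) ≈
  [   1.1947     0.5398     0.7845]
  [   0.6117     2.3246     1.2451]
  [   0.1080     0.4102     1.3962]
x = (I − A)⁻¹ d = adj(I−A)·d / det(I−A), with det(I−A) = 0.347375:
  x_1 = (0.4150·425 + 0.1875·250 + 0.2725·975) / 0.347375 = 488.9375 / 0.347375 ≈ 1407.521
  x_2 = (0.2125·425 + 0.8075·250 + 0.4325·975) / 0.347375 = 713.875 / 0.347375 ≈ 2055.056
  x_3 = (0.0375·425 + 0.1425·250 + 0.4850·975) / 0.347375 = 524.4375 / 0.347375 ≈ 1509.716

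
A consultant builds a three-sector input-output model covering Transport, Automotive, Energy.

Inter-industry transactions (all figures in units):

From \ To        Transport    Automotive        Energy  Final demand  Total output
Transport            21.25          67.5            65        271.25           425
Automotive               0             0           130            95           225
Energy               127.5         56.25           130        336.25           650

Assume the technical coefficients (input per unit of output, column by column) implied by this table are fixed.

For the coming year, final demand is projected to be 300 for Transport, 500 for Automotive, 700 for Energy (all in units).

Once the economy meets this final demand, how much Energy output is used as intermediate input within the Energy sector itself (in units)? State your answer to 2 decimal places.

z_33 = 276.52

Technical coefficients a_ij = z_ij / X_j:
  a_11 = 21.25/425 = 0.05, a_21 = 0/425 = 0.00, a_31 = 127.5/425 = 0.30
  a_12 = 67.5/225 = 0.30, a_22 = 0/225 = 0.00, a_32 = 56.25/225 = 0.25
  a_13 = 65/650 = 0.10, a_23 = 130/650 = 0.20, a_33 = 130/650 = 0.20
I − A =
  [   0.95    -0.30    -0.10]
  [   0.00     1.00    -0.20]
  [  -0.30    -0.25     0.80]
Cofactors of I−A, C_ij = (−1)^(i+j)·(minor ij) (rows/columns in the sector order above):
  C_11 = (1.00)(0.80) − (-0.20)(-0.25) = 0.7500
  C_12 = −[(0.00)(0.80) − (-0.20)(-0.30)] = 0.0600
  C_13 = (0.00)(-0.25) − (1.00)(-0.30) = 0.3000
  C_21 = −[(-0.30)(0.80) − (-0.10)(-0.25)] = 0.2650
  C_22 = (0.95)(0.80) − (-0.10)(-0.30) = 0.7300
  C_23 = −[(0.95)(-0.25) − (-0.30)(-0.30)] = 0.3275
  C_31 = (-0.30)(-0.20) − (-0.10)(1.00) = 0.1600
  C_32 = −[(0.95)(-0.20) − (-0.10)(0.00)] = 0.1900
  C_33 = (0.95)(1.00) − (-0.30)(0.00) = 0.9500
det(I−A) = Σ_j (I−A)_1j·C_1j = (0.95)(0.7500) + (-0.30)(0.0600) + (-0.10)(0.3000) = 0.6645
adj(I−A) = Cᵀ =
  [ 0.7500   0.2650   0.1600]
  [ 0.0600   0.7300   0.1900]
  [ 0.3000   0.3275   0.9500]
(I − A)⁻¹ = adj(I−A) / det(I−A) ≈
  [   1.1287     0.3988     0.2408]
  [   0.0903     1.0986     0.2859]
  [   0.4515     0.4929     1.4296]
First solve x = (I − A)⁻¹ d = adj(I−A)·d / det(I−A); in particular x_3 = (0.3000·300 + 0.3275·500 + 0.9500·700) / 0.6645 = 918.75 / 0.6645 ≈ 1382.6185.
Intermediate flow from 3 to 3: z_33 = a_33 · x_3 = 0.20 × 918.75 / 0.6645 = 183.75 / 0.6645 ≈ 276.52.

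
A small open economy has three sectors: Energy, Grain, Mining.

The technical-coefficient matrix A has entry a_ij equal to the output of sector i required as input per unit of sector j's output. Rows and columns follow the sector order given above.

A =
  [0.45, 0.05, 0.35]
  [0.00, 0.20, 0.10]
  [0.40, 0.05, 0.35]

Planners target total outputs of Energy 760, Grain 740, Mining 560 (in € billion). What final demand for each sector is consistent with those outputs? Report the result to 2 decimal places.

d_1 = 185.00, d_2 = 536.00, d_3 = 23.00

I − A =
  [   0.55    -0.05    -0.35]
  [   0.00     0.80    -0.10]
  [  -0.40    -0.05     0.65]
d = (I − A) x:
  d_1 = (+0.55)·760 + (-0.05)·740 + (-0.35)·560 = 185.00
  d_2 = (+0.00)·760 + (+0.80)·740 + (-0.10)·560 = 536.00
  d_3 = (-0.40)·760 + (-0.05)·740 + (+0.65)·560 = 23.00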